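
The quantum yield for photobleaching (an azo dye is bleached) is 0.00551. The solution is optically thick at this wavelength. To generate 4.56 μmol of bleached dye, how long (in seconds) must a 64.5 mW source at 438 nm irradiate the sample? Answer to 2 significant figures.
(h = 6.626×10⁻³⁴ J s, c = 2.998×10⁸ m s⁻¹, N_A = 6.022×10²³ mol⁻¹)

Product: 4.56 μmol = 4.56×10⁻⁶ mol.
Photons that must be absorbed: 4.56×10⁻⁶ / 0.00551 = 8.276×10⁻⁴ mol.
Photon energy: hc/λ = 4.535×10⁻¹⁹ J; per mole, 2.731×10⁵ J mol⁻¹.
Energy required: 8.276×10⁻⁴ × 2.731×10⁵ = 226.0 J.
Time: 226.0 J / 0.0645 W = 3500 s.

t ≈ 3500 s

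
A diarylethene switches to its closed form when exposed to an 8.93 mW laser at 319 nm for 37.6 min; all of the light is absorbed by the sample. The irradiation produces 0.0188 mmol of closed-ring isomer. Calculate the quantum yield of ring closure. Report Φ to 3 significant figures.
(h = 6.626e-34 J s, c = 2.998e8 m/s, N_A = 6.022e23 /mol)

Product: 0.0188 mmol = 1.88e-5 mol.
Photon energy at 319 nm: hc/λ = (6.626e-34)(2.998e8)/(319e-9) = 6.227e-19 J.
Energy delivered: (8.93 mW)(2256 s) = 20.15 J.
Photons incident: 20.15 / 6.227e-19 = 3.236e19, i.e. 3.236e19/6.022e23 = 5.374e-5 mol.
Φ = 1.88e-5 mol / 5.374e-5 mol photons = 0.350.

Φ = 0.350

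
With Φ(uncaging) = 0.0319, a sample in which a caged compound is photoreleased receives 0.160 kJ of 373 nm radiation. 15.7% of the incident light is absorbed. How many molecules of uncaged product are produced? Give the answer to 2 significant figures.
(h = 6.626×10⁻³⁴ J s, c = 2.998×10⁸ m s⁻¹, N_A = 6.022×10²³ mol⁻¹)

Photon energy at 373 nm: hc/λ = (6.626×10⁻³⁴)(2.998×10⁸)/(373×10⁻⁹) = 5.326×10⁻¹⁹ J.
Incident energy: 0.160 kJ = 160 J.
Photons incident: 160 / 5.326×10⁻¹⁹ = 3.004×10²⁰, i.e. 3.004×10²⁰/6.022×10²³ = 4.988×10⁻⁴ mol.
Photons absorbed: 0.157 × 4.988×10⁻⁴ = 7.831×10⁻⁵ mol.
Product: Φ × n_abs = 0.0319 × 7.831×10⁻⁵ = 2.498×10⁻⁶ mol.
As a count: 2.498×10⁻⁶ × 6.022×10²³ = 1.5×10¹⁸.

1.5×10¹⁸ molecules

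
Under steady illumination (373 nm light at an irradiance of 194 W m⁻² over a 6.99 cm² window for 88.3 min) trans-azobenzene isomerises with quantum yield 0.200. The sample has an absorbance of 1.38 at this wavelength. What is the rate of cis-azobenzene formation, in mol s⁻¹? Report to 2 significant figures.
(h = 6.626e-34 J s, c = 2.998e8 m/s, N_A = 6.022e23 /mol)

8.1e-8 mol s⁻¹

Photon energy at 373 nm: hc/λ = (6.626e-34)(2.998e8)/(373e-9) = 5.326e-19 J.
Energy delivered: (194 W m⁻²)(6.99e-4 m²)(5298 s) = 718.4 J.
Photons incident: 718.4 / 5.326e-19 = 1.349e21, i.e. 1.349e21/6.022e23 = 0.002240 mol.
Fraction absorbed: 1 − 10^(−1.38) = 0.9583.
Photons absorbed: 0.9583 × 0.002240 = 0.002147 mol.
Product formed: 0.200 × 0.002147 = 4.294e-4 mol.
Rate: 4.294e-4 / 5298 s = 8.1e-8 mol s⁻¹.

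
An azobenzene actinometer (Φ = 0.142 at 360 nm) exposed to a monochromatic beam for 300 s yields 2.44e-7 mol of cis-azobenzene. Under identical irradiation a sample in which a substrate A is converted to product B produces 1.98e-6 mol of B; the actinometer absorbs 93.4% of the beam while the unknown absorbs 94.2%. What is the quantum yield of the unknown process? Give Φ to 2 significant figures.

Photons absorbed by the actinometer: 2.44e-7 / 0.142 = 1.718e-6 mol.
Incident flux: 1.718e-6 / 0.934 = 1.839e-6 einstein.
Absorbed by unknown: 0.942 × 1.839e-6 = 1.732e-6 mol.
Φ(unknown) = 1.98e-6 / 1.732e-6 = 1.1.

Φ = 1.1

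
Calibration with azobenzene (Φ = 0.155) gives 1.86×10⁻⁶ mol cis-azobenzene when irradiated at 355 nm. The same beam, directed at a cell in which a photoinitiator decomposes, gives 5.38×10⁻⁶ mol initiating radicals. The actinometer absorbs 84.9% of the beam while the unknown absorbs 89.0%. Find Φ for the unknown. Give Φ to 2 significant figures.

Photons absorbed by the actinometer: 1.86×10⁻⁶ / 0.155 = 1.200×10⁻⁵ mol.
Incident flux: 1.200×10⁻⁵ / 0.849 = 1.413×10⁻⁵ einstein.
Absorbed by unknown: 0.890 × 1.413×10⁻⁵ = 1.258×10⁻⁵ mol.
Φ(unknown) = 5.38×10⁻⁶ / 1.258×10⁻⁵ = 0.43.

Φ = 0.43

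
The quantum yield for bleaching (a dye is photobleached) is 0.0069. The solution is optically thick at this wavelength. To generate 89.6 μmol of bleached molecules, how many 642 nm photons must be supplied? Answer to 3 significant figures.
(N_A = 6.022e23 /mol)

Product: 89.6 μmol = 8.96e-5 mol.
Photons that must be absorbed: 8.96e-5 / 0.0069 = 0.01299 mol.
Photon count: 0.01299 × 6.022e23 = 7.82e21.

7.82e21 photons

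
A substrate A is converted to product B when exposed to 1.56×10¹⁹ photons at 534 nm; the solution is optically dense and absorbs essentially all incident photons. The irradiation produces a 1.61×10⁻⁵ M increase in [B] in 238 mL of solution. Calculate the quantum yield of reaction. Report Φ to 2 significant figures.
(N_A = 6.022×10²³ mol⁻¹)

Product: (1.61×10⁻⁵ M)(0.238 L) = 3.832×10⁻⁶ mol.
Moles of photons: 1.56×10¹⁹ / 6.022×10²³ = 2.591×10⁻⁵ mol.
Φ = 3.832×10⁻⁶ mol / 2.591×10⁻⁵ mol photons = 0.15.

Φ = 0.15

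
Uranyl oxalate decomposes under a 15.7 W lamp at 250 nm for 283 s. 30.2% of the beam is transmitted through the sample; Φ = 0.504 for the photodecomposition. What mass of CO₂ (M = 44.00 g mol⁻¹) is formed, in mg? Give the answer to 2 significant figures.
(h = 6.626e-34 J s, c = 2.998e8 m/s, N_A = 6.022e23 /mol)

Photon energy at 250 nm: hc/λ = (6.626e-34)(2.998e8)/(250e-9) = 7.946e-19 J.
Energy delivered: (15.7 W)(283 s) = 4443 J.
Photons incident: 4443 / 7.946e-19 = 5.591e21, i.e. 5.591e21/6.022e23 = 0.009284 mol.
Fraction absorbed: 1 − 30.2/100 = 0.6980.
Photons absorbed: 0.6980 × 0.009284 = 0.006480 mol.
Product: Φ × n_abs = 0.504 × 0.006480 = 0.003266 mol.
Mass: 0.003266 × 44.00 = 0.1437 g = 140 mg.

140 mg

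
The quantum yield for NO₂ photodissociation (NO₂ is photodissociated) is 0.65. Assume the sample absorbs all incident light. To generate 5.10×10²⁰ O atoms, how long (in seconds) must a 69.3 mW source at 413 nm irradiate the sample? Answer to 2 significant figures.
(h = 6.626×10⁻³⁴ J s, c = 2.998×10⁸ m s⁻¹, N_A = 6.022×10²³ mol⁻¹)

t ≈ 5400 s

Product: 5.10×10²⁰ / 6.022×10²³ = 8.469×10⁻⁴ mol.
Photons that must be absorbed: 8.469×10⁻⁴ / 0.65 = 0.001303 mol.
Photon energy: hc/λ = 4.810×10⁻¹⁹ J; per mole, 2.897×10⁵ J mol⁻¹.
Energy required: 0.001303 × 2.897×10⁵ = 377.5 J.
Time: 377.5 J / 0.0693 W = 5400 s.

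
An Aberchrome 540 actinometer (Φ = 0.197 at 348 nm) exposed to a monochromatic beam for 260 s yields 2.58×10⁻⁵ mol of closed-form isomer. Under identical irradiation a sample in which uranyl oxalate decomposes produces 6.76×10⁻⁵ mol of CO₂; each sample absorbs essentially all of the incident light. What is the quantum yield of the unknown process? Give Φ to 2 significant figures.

Φ = 0.52

Photons absorbed by the actinometer: 2.58×10⁻⁵ / 0.197 = 1.310×10⁻⁴ mol.
Φ(unknown) = 6.76×10⁻⁵ / 1.310×10⁻⁴ = 0.52.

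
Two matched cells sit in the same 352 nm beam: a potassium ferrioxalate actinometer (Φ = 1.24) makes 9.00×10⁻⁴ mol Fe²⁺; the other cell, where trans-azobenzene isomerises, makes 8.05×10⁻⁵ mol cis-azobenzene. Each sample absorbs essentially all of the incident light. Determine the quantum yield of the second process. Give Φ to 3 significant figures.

Φ = 0.111

Photons absorbed by the actinometer: 9.00×10⁻⁴ / 1.24 = 7.258×10⁻⁴ mol.
Φ(unknown) = 8.05×10⁻⁵ / 7.258×10⁻⁴ = 0.111.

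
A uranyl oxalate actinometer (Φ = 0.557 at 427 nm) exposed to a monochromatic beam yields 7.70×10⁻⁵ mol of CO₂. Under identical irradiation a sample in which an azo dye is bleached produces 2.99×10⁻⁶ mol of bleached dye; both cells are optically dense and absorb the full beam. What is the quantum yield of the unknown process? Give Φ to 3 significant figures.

Photons absorbed by the actinometer: 7.70×10⁻⁵ / 0.557 = 1.382×10⁻⁴ mol.
Φ(unknown) = 2.99×10⁻⁶ / 1.382×10⁻⁴ = 0.0216.

Φ = 0.0216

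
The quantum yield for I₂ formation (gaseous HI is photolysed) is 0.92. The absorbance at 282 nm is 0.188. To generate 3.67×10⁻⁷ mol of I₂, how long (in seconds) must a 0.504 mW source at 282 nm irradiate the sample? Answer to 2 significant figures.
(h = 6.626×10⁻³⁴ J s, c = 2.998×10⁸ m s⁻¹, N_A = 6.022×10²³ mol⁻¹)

t ≈ 960 s

Photons that must be absorbed: 3.67×10⁻⁷ / 0.92 = 3.989×10⁻⁷ mol.
Fraction absorbed: 1 − 10^(−0.188) = 0.3514.
Incident photons needed: 3.989×10⁻⁷ / 0.3514 = 1.135×10⁻⁶ mol.
Photon energy: hc/λ = 7.044×10⁻¹⁹ J; per mole, 4.242×10⁵ J mol⁻¹.
Energy required: 1.135×10⁻⁶ × 4.242×10⁵ = 0.4815 J.
Time: 0.4815 J / 0.000504 W = 960 s.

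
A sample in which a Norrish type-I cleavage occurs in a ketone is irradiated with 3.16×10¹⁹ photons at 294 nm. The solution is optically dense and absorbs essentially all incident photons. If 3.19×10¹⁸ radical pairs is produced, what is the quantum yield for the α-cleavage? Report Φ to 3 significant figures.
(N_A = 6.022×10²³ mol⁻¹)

Product: 3.19×10¹⁸ / 6.022×10²³ = 5.297×10⁻⁶ mol.
Moles of photons: 3.16×10¹⁹ / 6.022×10²³ = 5.247×10⁻⁵ mol.
Φ = 5.297×10⁻⁶ mol / 5.247×10⁻⁵ mol photons = 0.101.

Φ = 0.101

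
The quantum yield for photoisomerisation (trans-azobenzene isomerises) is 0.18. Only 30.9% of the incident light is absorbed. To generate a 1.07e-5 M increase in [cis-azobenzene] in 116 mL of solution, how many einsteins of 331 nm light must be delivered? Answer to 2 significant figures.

Product: (1.07e-5 M)(0.116 L) = 1.241e-6 mol.
Photons that must be absorbed: 1.241e-6 / 0.18 = 6.894e-6 mol.
Incident photons needed: 6.894e-6 / 0.309 = 2.231e-5 mol.

2.2e-5 einstein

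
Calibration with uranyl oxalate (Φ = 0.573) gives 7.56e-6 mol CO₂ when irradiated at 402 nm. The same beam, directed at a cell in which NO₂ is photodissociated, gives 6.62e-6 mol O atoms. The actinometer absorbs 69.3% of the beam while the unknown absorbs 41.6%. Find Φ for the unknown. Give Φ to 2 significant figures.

Φ = 0.84

Photons absorbed by the actinometer: 7.56e-6 / 0.573 = 1.319e-5 mol.
Incident flux: 1.319e-5 / 0.693 = 1.903e-5 einstein.
Absorbed by unknown: 0.416 × 1.903e-5 = 7.916e-6 mol.
Φ(unknown) = 6.62e-6 / 7.916e-6 = 0.84.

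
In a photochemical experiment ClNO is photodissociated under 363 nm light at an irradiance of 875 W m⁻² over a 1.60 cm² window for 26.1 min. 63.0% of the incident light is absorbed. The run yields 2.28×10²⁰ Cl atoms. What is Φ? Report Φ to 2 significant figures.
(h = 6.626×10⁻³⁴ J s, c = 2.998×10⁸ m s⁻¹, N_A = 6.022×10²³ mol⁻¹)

Φ = 0.90

Product: 2.28×10²⁰ / 6.022×10²³ = 3.786×10⁻⁴ mol.
Photon energy at 363 nm: hc/λ = (6.626×10⁻³⁴)(2.998×10⁸)/(363×10⁻⁹) = 5.472×10⁻¹⁹ J.
Energy delivered: (875 W m⁻²)(1.60×10⁻⁴ m²)(1566 s) = 219.2 J.
Photons incident: 219.2 / 5.472×10⁻¹⁹ = 4.006×10²⁰, i.e. 4.006×10²⁰/6.022×10²³ = 6.652×10⁻⁴ mol.
Photons absorbed: 0.630 × 6.652×10⁻⁴ = 4.191×10⁻⁴ mol.
Φ = 3.786×10⁻⁴ mol / 4.191×10⁻⁴ mol photons = 0.90.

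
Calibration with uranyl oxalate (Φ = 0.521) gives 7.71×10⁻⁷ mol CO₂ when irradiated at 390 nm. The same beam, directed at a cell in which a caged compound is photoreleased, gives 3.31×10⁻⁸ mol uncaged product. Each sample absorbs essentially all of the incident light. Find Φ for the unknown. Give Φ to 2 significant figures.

Φ = 0.022

Photons absorbed by the actinometer: 7.71×10⁻⁷ / 0.521 = 1.480×10⁻⁶ mol.
Φ(unknown) = 3.31×10⁻⁸ / 1.480×10⁻⁶ = 0.022.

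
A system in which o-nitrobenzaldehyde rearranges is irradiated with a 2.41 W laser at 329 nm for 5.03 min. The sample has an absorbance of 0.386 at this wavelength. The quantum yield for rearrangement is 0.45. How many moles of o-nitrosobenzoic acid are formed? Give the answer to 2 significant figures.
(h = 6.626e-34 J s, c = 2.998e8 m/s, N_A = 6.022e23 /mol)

Photon energy at 329 nm: hc/λ = (6.626e-34)(2.998e8)/(329e-9) = 6.038e-19 J.
Energy delivered: (2.41 W)(301.8 s) = 727.3 J.
Photons incident: 727.3 / 6.038e-19 = 1.205e21, i.e. 1.205e21/6.022e23 = 0.002001 mol.
Fraction absorbed: 1 − 10^(−0.386) = 0.5889.
Photons absorbed: 0.5889 × 0.002001 = 0.001178 mol.
Product: Φ × n_abs = 0.45 × 0.001178 = 5.301e-4 mol.

5.3e-4 mol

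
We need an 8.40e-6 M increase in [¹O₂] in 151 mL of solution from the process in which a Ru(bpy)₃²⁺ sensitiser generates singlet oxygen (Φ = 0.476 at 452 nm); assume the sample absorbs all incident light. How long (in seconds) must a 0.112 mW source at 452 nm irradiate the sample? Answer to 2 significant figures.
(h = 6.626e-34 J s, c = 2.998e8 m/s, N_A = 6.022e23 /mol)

t ≈ 6300 s

Product: (8.40e-6 M)(0.151 L) = 1.268e-6 mol.
Photons that must be absorbed: 1.268e-6 / 0.476 = 2.664e-6 mol.
Photon energy: hc/λ = 4.395e-19 J; per mole, 2.647e5 J mol⁻¹.
Energy required: 2.664e-6 × 2.647e5 = 0.7052 J.
Time: 0.7052 J / 0.000112 W = 6300 s.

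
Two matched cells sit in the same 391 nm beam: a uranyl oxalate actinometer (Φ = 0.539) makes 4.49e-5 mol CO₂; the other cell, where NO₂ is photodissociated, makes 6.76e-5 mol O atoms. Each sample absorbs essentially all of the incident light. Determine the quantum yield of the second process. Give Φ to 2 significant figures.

Φ = 0.81

Photons absorbed by the actinometer: 4.49e-5 / 0.539 = 8.330e-5 mol.
Φ(unknown) = 6.76e-5 / 8.330e-5 = 0.81.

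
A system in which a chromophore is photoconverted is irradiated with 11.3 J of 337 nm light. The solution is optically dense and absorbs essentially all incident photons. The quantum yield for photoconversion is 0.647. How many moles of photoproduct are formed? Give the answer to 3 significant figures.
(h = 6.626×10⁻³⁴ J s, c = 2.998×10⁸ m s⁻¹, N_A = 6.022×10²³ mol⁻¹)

Photon energy at 337 nm: hc/λ = (6.626×10⁻³⁴)(2.998×10⁸)/(337×10⁻⁹) = 5.895×10⁻¹⁹ J.
Photons incident: 11.3 / 5.895×10⁻¹⁹ = 1.917×10¹⁹, i.e. 1.917×10¹⁹/6.022×10²³ = 3.183×10⁻⁵ mol.
Product: Φ × n_abs = 0.647 × 3.183×10⁻⁵ = 2.059×10⁻⁵ mol.

2.06×10⁻⁵ mol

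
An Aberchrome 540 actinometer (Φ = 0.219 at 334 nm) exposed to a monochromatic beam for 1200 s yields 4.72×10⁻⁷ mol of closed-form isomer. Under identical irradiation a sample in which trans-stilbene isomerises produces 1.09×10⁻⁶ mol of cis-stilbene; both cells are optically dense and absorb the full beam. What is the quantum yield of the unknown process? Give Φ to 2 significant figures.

Φ = 0.51

Photons absorbed by the actinometer: 4.72×10⁻⁷ / 0.219 = 2.155×10⁻⁶ mol.
Φ(unknown) = 1.09×10⁻⁶ / 2.155×10⁻⁶ = 0.51.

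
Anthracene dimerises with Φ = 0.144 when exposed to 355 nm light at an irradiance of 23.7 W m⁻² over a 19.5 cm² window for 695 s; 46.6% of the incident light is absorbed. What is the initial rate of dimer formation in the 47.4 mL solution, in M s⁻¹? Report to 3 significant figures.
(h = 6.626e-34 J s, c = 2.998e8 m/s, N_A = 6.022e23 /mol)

1.94e-7 M s⁻¹

Photon energy at 355 nm: hc/λ = (6.626e-34)(2.998e8)/(355e-9) = 5.596e-19 J.
Energy delivered: (23.7 W m⁻²)(19.5e-4 m²)(695 s) = 32.12 J.
Photons incident: 32.12 / 5.596e-19 = 5.740e19, i.e. 5.740e19/6.022e23 = 9.532e-5 mol.
Photons absorbed: 0.466 × 9.532e-5 = 4.442e-5 mol.
Product formed: 0.144 × 4.442e-5 = 6.396e-6 mol.
Rate: 6.396e-6 mol / (695 s × 0.0474 L) = 1.94e-7 M s⁻¹.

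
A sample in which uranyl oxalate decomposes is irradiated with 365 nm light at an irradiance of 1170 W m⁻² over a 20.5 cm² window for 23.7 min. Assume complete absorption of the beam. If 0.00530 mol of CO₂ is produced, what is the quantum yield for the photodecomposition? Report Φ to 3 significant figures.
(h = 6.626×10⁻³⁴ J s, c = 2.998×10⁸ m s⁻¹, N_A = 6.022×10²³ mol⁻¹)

Photon energy at 365 nm: hc/λ = (6.626×10⁻³⁴)(2.998×10⁸)/(365×10⁻⁹) = 5.442×10⁻¹⁹ J.
Energy delivered: (1170 W m⁻²)(20.5×10⁻⁴ m²)(1422 s) = 3411 J.
Photons incident: 3411 / 5.442×10⁻¹⁹ = 6.268×10²¹, i.e. 6.268×10²¹/6.022×10²³ = 0.01041 mol.
Φ = 0.00530 mol / 0.01041 mol photons = 0.509.

Φ = 0.509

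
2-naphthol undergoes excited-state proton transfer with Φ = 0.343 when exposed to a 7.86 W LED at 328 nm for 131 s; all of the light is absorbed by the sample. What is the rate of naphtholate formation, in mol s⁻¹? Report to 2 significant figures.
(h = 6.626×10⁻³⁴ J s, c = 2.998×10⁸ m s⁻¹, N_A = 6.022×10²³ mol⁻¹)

Photon energy at 328 nm: hc/λ = (6.626×10⁻³⁴)(2.998×10⁸)/(328×10⁻⁹) = 6.056×10⁻¹⁹ J.
Energy delivered: (7.86 W)(131 s) = 1030 J.
Photons incident: 1030 / 6.056×10⁻¹⁹ = 1.701×10²¹, i.e. 1.701×10²¹/6.022×10²³ = 0.002825 mol.
Product formed: 0.343 × 0.002825 = 9.690×10⁻⁴ mol.
Rate: 9.690×10⁻⁴ / 131 s = 7.4×10⁻⁶ mol s⁻¹.

7.4×10⁻⁶ mol s⁻¹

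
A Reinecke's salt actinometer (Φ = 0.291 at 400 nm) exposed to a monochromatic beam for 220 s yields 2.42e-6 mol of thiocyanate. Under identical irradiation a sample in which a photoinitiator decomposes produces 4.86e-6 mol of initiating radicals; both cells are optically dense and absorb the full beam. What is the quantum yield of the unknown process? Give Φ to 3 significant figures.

Photons absorbed by the actinometer: 2.42e-6 / 0.291 = 8.316e-6 mol.
Φ(unknown) = 4.86e-6 / 8.316e-6 = 0.584.

Φ = 0.584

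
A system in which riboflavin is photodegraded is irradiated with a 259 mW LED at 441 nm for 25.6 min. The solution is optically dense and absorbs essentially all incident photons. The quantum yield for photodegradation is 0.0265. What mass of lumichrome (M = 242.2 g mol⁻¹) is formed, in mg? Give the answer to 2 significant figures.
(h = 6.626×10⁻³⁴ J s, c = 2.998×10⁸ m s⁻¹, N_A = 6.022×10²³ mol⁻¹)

Photon energy at 441 nm: hc/λ = (6.626×10⁻³⁴)(2.998×10⁸)/(441×10⁻⁹) = 4.504×10⁻¹⁹ J.
Energy delivered: (259 mW)(1536 s) = 397.8 J.
Photons incident: 397.8 / 4.504×10⁻¹⁹ = 8.832×10²⁰, i.e. 8.832×10²⁰/6.022×10²³ = 0.001467 mol.
Product: Φ × n_abs = 0.0265 × 0.001467 = 3.888×10⁻⁵ mol.
Mass: 3.888×10⁻⁵ × 242.2 = 0.009417 g = 9.4 mg.

9.4 mg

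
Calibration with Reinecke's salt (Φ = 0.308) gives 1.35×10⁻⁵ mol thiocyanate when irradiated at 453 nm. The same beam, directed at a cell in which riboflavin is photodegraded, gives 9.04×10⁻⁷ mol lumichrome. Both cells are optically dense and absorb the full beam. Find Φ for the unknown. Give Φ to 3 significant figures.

Φ = 0.0206

Photons absorbed by the actinometer: 1.35×10⁻⁵ / 0.308 = 4.383×10⁻⁵ mol.
Φ(unknown) = 9.04×10⁻⁷ / 4.383×10⁻⁵ = 0.0206.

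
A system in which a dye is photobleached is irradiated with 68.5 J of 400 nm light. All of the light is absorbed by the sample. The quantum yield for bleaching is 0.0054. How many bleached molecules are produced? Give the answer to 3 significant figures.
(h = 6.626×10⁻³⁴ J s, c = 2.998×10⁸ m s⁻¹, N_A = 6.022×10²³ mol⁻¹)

7.45×10¹⁷ bleached molecules

Photon energy at 400 nm: hc/λ = (6.626×10⁻³⁴)(2.998×10⁸)/(400×10⁻⁹) = 4.966×10⁻¹⁹ J.
Photons incident: 68.5 / 4.966×10⁻¹⁹ = 1.379×10²⁰, i.e. 1.379×10²⁰/6.022×10²³ = 2.290×10⁻⁴ mol.
Product: Φ × n_abs = 0.0054 × 2.290×10⁻⁴ = 1.237×10⁻⁶ mol.
As a count: 1.237×10⁻⁶ × 6.022×10²³ = 7.45×10¹⁷.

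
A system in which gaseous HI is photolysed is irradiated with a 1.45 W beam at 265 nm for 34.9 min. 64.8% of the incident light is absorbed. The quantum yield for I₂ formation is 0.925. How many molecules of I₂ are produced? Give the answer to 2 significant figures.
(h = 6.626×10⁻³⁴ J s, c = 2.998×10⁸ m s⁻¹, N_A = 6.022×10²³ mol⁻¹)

Photon energy at 265 nm: hc/λ = (6.626×10⁻³⁴)(2.998×10⁸)/(265×10⁻⁹) = 7.496×10⁻¹⁹ J.
Energy delivered: (1.45 W)(2094 s) = 3036 J.
Photons incident: 3036 / 7.496×10⁻¹⁹ = 4.050×10²¹, i.e. 4.050×10²¹/6.022×10²³ = 0.006725 mol.
Photons absorbed: 0.648 × 0.006725 = 0.004358 mol.
Product: Φ × n_abs = 0.925 × 0.004358 = 0.004031 mol.
As a count: 0.004031 × 6.022×10²³ = 2.4×10²¹.

2.4×10²¹ molecules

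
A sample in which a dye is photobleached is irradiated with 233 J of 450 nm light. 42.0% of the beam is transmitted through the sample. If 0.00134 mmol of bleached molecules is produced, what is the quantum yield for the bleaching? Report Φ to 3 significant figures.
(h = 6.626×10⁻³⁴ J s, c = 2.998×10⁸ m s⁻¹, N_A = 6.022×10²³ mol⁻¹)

Φ = 0.00264

Product: 0.00134 mmol = 1.34×10⁻⁶ mol.
Photon energy at 450 nm: hc/λ = (6.626×10⁻³⁴)(2.998×10⁸)/(450×10⁻⁹) = 4.414×10⁻¹⁹ J.
Photons incident: 233 / 4.414×10⁻¹⁹ = 5.279×10²⁰, i.e. 5.279×10²⁰/6.022×10²³ = 8.766×10⁻⁴ mol.
Fraction absorbed: 1 − 42.0/100 = 0.5800.
Photons absorbed: 0.5800 × 8.766×10⁻⁴ = 5.084×10⁻⁴ mol.
Φ = 1.34×10⁻⁶ mol / 5.084×10⁻⁴ mol photons = 0.00264.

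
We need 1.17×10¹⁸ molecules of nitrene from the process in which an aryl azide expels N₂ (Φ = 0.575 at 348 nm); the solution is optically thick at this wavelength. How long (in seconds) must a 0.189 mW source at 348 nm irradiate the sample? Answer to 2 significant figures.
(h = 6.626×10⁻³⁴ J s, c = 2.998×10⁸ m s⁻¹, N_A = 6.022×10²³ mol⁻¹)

Product: 1.17×10¹⁸ / 6.022×10²³ = 1.943×10⁻⁶ mol.
Photons that must be absorbed: 1.943×10⁻⁶ / 0.575 = 3.379×10⁻⁶ mol.
Photon energy: hc/λ = 5.708×10⁻¹⁹ J; per mole, 3.437×10⁵ J mol⁻¹.
Energy required: 3.379×10⁻⁶ × 3.437×10⁵ = 1.161 J.
Time: 1.161 J / 0.000189 W = 6100 s.

t ≈ 6100 s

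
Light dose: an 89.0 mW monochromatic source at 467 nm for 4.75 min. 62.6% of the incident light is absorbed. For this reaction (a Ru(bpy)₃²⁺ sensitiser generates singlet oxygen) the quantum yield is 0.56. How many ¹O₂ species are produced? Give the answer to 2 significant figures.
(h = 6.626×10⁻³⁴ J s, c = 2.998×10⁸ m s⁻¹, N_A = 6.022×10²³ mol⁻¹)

Photon energy at 467 nm: hc/λ = (6.626×10⁻³⁴)(2.998×10⁸)/(467×10⁻⁹) = 4.254×10⁻¹⁹ J.
Energy delivered: (89.0 mW)(285 s) = 25.37 J.
Photons incident: 25.37 / 4.254×10⁻¹⁹ = 5.964×10¹⁹, i.e. 5.964×10¹⁹/6.022×10²³ = 9.904×10⁻⁵ mol.
Photons absorbed: 0.626 × 9.904×10⁻⁵ = 6.200×10⁻⁵ mol.
Product: Φ × n_abs = 0.56 × 6.200×10⁻⁵ = 3.472×10⁻⁵ mol.
As a count: 3.472×10⁻⁵ × 6.022×10²³ = 2.1×10¹⁹.

2.1×10¹⁹ species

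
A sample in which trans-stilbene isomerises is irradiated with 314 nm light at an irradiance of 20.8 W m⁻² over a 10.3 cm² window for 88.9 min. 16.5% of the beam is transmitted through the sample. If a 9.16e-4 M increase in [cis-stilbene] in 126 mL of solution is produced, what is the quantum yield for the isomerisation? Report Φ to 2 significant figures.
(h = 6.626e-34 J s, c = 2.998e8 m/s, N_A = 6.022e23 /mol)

Φ = 0.46

Product: (9.16e-4 M)(0.126 L) = 1.154e-4 mol.
Photon energy at 314 nm: hc/λ = (6.626e-34)(2.998e8)/(314e-9) = 6.326e-19 J.
Energy delivered: (20.8 W m⁻²)(10.3e-4 m²)(5334 s) = 114.3 J.
Photons incident: 114.3 / 6.326e-19 = 1.807e20, i.e. 1.807e20/6.022e23 = 3.001e-4 mol.
Fraction absorbed: 1 − 16.5/100 = 0.8350.
Photons absorbed: 0.8350 × 3.001e-4 = 2.506e-4 mol.
Φ = 1.154e-4 mol / 2.506e-4 mol photons = 0.46.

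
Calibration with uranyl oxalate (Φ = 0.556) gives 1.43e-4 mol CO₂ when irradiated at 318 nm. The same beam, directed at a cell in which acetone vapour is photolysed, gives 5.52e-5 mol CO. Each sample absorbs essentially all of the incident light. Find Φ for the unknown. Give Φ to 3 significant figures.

Photons absorbed by the actinometer: 1.43e-4 / 0.556 = 2.572e-4 mol.
Φ(unknown) = 5.52e-5 / 2.572e-4 = 0.215.

Φ = 0.215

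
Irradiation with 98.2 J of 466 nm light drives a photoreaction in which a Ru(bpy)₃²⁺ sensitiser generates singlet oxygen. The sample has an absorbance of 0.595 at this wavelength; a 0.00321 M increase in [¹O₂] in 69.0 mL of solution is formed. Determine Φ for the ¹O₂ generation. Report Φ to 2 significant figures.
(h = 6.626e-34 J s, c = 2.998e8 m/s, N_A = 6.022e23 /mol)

Product: (0.00321 M)(0.069 L) = 2.215e-4 mol.
Photon energy at 466 nm: hc/λ = (6.626e-34)(2.998e8)/(466e-9) = 4.263e-19 J.
Photons incident: 98.2 / 4.263e-19 = 2.304e20, i.e. 2.304e20/6.022e23 = 3.826e-4 mol.
Fraction absorbed: 1 − 10^(−0.595) = 0.7459.
Photons absorbed: 0.7459 × 3.826e-4 = 2.854e-4 mol.
Φ = 2.215e-4 mol / 2.854e-4 mol photons = 0.78.

Φ = 0.78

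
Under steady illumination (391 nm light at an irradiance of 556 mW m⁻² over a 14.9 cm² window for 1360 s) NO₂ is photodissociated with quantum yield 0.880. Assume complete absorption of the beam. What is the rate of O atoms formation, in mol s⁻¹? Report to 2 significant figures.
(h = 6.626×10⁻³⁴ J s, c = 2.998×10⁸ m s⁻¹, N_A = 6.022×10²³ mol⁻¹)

Photon energy at 391 nm: hc/λ = (6.626×10⁻³⁴)(2.998×10⁸)/(391×10⁻⁹) = 5.080×10⁻¹⁹ J.
Energy delivered: (556 mW m⁻²)(14.9×10⁻⁴ m²)(1360 s) = 1.127 J.
Photons incident: 1.127 / 5.080×10⁻¹⁹ = 2.219×10¹⁸, i.e. 2.219×10¹⁸/6.022×10²³ = 3.685×10⁻⁶ mol.
Product formed: 0.880 × 3.685×10⁻⁶ = 3.243×10⁻⁶ mol.
Rate: 3.243×10⁻⁶ / 1360 s = 2.4×10⁻⁹ mol s⁻¹.

2.4×10⁻⁹ mol s⁻¹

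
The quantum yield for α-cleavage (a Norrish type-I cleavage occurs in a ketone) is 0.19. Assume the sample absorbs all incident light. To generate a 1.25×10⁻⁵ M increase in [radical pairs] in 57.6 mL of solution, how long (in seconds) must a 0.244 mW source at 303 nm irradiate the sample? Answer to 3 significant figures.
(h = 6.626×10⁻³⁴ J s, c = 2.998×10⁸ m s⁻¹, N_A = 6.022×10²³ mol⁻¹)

t ≈ 6130 s

Product: (1.25×10⁻⁵ M)(0.0576 L) = 7.200×10⁻⁷ mol.
Photons that must be absorbed: 7.200×10⁻⁷ / 0.19 = 3.789×10⁻⁶ mol.
Photon energy: hc/λ = 6.556×10⁻¹⁹ J; per mole, 3.948×10⁵ J mol⁻¹.
Energy required: 3.789×10⁻⁶ × 3.948×10⁵ = 1.496 J.
Time: 1.496 J / 0.000244 W = 6130 s.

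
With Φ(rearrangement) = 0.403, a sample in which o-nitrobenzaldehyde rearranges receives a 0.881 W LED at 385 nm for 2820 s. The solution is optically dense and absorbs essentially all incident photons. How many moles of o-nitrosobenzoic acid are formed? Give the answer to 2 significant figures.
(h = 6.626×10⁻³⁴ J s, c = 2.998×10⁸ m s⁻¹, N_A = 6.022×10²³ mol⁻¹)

0.0032 mol

Photon energy at 385 nm: hc/λ = (6.626×10⁻³⁴)(2.998×10⁸)/(385×10⁻⁹) = 5.160×10⁻¹⁹ J.
Energy delivered: (0.881 W)(2820 s) = 2484 J.
Photons incident: 2484 / 5.160×10⁻¹⁹ = 4.814×10²¹, i.e. 4.814×10²¹/6.022×10²³ = 0.007994 mol.
Product: Φ × n_abs = 0.403 × 0.007994 = 0.003222 mol.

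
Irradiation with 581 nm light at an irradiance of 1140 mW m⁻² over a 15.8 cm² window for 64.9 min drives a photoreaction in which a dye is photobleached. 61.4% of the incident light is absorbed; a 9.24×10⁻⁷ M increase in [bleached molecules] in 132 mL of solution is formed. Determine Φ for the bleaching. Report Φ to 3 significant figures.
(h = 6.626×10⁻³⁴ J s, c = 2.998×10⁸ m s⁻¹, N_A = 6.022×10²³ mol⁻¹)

Product: (9.24×10⁻⁷ M)(0.132 L) = 1.220×10⁻⁷ mol.
Photon energy at 581 nm: hc/λ = (6.626×10⁻³⁴)(2.998×10⁸)/(581×10⁻⁹) = 3.419×10⁻¹⁹ J.
Energy delivered: (1140 mW m⁻²)(15.8×10⁻⁴ m²)(3894 s) = 7.014 J.
Photons incident: 7.014 / 3.419×10⁻¹⁹ = 2.051×10¹⁹, i.e. 2.051×10¹⁹/6.022×10²³ = 3.406×10⁻⁵ mol.
Photons absorbed: 0.614 × 3.406×10⁻⁵ = 2.091×10⁻⁵ mol.
Φ = 1.220×10⁻⁷ mol / 2.091×10⁻⁵ mol photons = 0.00583.

Φ = 0.00583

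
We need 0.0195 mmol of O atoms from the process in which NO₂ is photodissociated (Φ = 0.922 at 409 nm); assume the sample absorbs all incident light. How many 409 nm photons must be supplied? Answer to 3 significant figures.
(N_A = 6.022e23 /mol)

1.27e19 photons

Product: 0.0195 mmol = 1.95e-5 mol.
Photons that must be absorbed: 1.95e-5 / 0.922 = 2.115e-5 mol.
Photon count: 2.115e-5 × 6.022e23 = 1.27e19.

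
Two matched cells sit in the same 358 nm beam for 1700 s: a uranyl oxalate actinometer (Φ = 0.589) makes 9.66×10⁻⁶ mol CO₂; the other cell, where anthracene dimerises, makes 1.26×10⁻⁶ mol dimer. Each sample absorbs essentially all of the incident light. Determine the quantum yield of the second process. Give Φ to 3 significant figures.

Φ = 0.0768

Photons absorbed by the actinometer: 9.66×10⁻⁶ / 0.589 = 1.640×10⁻⁵ mol.
Φ(unknown) = 1.26×10⁻⁶ / 1.640×10⁻⁵ = 0.0768.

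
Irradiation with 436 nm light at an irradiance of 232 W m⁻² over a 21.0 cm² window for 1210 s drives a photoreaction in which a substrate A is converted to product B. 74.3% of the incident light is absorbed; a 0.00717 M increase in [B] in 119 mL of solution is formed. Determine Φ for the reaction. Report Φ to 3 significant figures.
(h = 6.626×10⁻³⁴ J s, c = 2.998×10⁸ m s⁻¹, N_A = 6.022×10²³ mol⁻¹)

Product: (0.00717 M)(0.119 L) = 8.532×10⁻⁴ mol.
Photon energy at 436 nm: hc/λ = (6.626×10⁻³⁴)(2.998×10⁸)/(436×10⁻⁹) = 4.556×10⁻¹⁹ J.
Energy delivered: (232 W m⁻²)(21.0×10⁻⁴ m²)(1210 s) = 589.5 J.
Photons incident: 589.5 / 4.556×10⁻¹⁹ = 1.294×10²¹, i.e. 1.294×10²¹/6.022×10²³ = 0.002149 mol.
Photons absorbed: 0.743 × 0.002149 = 0.001597 mol.
Φ = 8.532×10⁻⁴ mol / 0.001597 mol photons = 0.534.

Φ = 0.534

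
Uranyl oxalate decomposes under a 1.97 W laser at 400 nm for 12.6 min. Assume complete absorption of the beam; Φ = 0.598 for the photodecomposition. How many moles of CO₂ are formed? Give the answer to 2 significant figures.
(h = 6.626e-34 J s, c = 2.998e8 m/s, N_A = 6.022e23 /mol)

0.0030 mol

Photon energy at 400 nm: hc/λ = (6.626e-34)(2.998e8)/(400e-9) = 4.966e-19 J.
Energy delivered: (1.97 W)(756 s) = 1489 J.
Photons incident: 1489 / 4.966e-19 = 2.998e21, i.e. 2.998e21/6.022e23 = 0.004978 mol.
Product: Φ × n_abs = 0.598 × 0.004978 = 0.002977 mol.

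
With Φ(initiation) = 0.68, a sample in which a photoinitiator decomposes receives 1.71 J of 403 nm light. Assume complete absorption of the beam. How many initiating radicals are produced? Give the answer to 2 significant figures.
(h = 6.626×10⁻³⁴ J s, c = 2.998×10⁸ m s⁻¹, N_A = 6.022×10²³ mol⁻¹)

Photon energy at 403 nm: hc/λ = (6.626×10⁻³⁴)(2.998×10⁸)/(403×10⁻⁹) = 4.929×10⁻¹⁹ J.
Photons incident: 1.71 / 4.929×10⁻¹⁹ = 3.469×10¹⁸, i.e. 3.469×10¹⁸/6.022×10²³ = 5.761×10⁻⁶ mol.
Product: Φ × n_abs = 0.68 × 5.761×10⁻⁶ = 3.917×10⁻⁶ mol.
As a count: 3.917×10⁻⁶ × 6.022×10²³ = 2.4×10¹⁸.

2.4×10¹⁸ initiating radicals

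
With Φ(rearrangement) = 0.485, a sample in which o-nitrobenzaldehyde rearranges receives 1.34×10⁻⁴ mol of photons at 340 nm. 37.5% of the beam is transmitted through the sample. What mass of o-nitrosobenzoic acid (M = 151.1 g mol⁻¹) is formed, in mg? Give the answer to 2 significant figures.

6.1 mg

Fraction absorbed: 1 − 37.5/100 = 0.6250.
Photons absorbed: 0.6250 × 1.34×10⁻⁴ = 8.375×10⁻⁵ mol.
Product: Φ × n_abs = 0.485 × 8.375×10⁻⁵ = 4.062×10⁻⁵ mol.
Mass: 4.062×10⁻⁵ × 151.1 = 0.006138 g = 6.1 mg.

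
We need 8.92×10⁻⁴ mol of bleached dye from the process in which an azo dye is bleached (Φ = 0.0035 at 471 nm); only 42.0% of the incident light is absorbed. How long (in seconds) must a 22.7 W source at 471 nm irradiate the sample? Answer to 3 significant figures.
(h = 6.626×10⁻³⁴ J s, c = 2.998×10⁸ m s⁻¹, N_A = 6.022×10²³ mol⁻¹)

Photons that must be absorbed: 8.92×10⁻⁴ / 0.0035 = 0.2549 mol.
Incident photons needed: 0.2549 / 0.420 = 0.6069 mol.
Photon energy: hc/λ = 4.218×10⁻¹⁹ J; per mole, 2.540×10⁵ J mol⁻¹.
Energy required: 0.6069 × 2.540×10⁵ = 1.542×10⁵ J.
Time: 1.542×10⁵ J / 22.7 W = 6790 s.

t ≈ 6790 s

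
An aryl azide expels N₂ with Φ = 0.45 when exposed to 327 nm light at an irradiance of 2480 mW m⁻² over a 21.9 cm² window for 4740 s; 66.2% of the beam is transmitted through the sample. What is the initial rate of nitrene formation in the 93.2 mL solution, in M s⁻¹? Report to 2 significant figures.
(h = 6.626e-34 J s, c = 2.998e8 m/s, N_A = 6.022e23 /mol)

Photon energy at 327 nm: hc/λ = (6.626e-34)(2.998e8)/(327e-9) = 6.075e-19 J.
Energy delivered: (2480 mW m⁻²)(21.9e-4 m²)(4740 s) = 25.74 J.
Photons incident: 25.74 / 6.075e-19 = 4.237e19, i.e. 4.237e19/6.022e23 = 7.036e-5 mol.
Fraction absorbed: 1 − 66.2/100 = 0.3380.
Photons absorbed: 0.3380 × 7.036e-5 = 2.378e-5 mol.
Product formed: 0.45 × 2.378e-5 = 1.070e-5 mol.
Rate: 1.070e-5 mol / (4740 s × 0.0932 L) = 2.4e-8 M s⁻¹.

2.4e-8 M s⁻¹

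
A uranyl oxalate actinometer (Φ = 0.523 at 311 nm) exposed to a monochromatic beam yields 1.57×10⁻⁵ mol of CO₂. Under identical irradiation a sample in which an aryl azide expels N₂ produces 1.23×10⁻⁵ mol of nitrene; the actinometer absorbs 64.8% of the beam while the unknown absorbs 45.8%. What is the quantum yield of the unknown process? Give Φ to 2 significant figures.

Photons absorbed by the actinometer: 1.57×10⁻⁵ / 0.523 = 3.002×10⁻⁵ mol.
Incident flux: 3.002×10⁻⁵ / 0.648 = 4.633×10⁻⁵ einstein.
Absorbed by unknown: 0.458 × 4.633×10⁻⁵ = 2.122×10⁻⁵ mol.
Φ(unknown) = 1.23×10⁻⁵ / 2.122×10⁻⁵ = 0.58.

Φ = 0.58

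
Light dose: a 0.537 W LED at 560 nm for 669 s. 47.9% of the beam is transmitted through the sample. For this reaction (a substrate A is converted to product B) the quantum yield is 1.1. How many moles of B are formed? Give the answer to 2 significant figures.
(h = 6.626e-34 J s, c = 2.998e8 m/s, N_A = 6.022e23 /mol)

9.6e-4 mol

Photon energy at 560 nm: hc/λ = (6.626e-34)(2.998e8)/(560e-9) = 3.547e-19 J.
Energy delivered: (0.537 W)(669 s) = 359.3 J.
Photons incident: 359.3 / 3.547e-19 = 1.013e21, i.e. 1.013e21/6.022e23 = 0.001682 mol.
Fraction absorbed: 1 − 47.9/100 = 0.5210.
Photons absorbed: 0.5210 × 0.001682 = 8.763e-4 mol.
Product: Φ × n_abs = 1.1 × 8.763e-4 = 9.639e-4 mol.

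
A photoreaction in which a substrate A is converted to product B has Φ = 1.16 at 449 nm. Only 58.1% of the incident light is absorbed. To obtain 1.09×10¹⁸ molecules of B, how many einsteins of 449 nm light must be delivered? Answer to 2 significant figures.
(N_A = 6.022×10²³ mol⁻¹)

2.7×10⁻⁶ einstein

Product: 1.09×10¹⁸ / 6.022×10²³ = 1.810×10⁻⁶ mol.
Photons that must be absorbed: 1.810×10⁻⁶ / 1.16 = 1.560×10⁻⁶ mol.
Incident photons needed: 1.560×10⁻⁶ / 0.581 = 2.685×10⁻⁶ mol.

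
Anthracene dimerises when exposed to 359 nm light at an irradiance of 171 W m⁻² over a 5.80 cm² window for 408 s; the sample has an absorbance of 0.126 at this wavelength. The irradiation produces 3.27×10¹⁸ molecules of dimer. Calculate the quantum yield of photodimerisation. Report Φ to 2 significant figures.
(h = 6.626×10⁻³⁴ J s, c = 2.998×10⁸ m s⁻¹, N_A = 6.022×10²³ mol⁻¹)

Product: 3.27×10¹⁸ / 6.022×10²³ = 5.430×10⁻⁶ mol.
Photon energy at 359 nm: hc/λ = (6.626×10⁻³⁴)(2.998×10⁸)/(359×10⁻⁹) = 5.533×10⁻¹⁹ J.
Energy delivered: (171 W m⁻²)(5.80×10⁻⁴ m²)(408 s) = 40.47 J.
Photons incident: 40.47 / 5.533×10⁻¹⁹ = 7.314×10¹⁹, i.e. 7.314×10¹⁹/6.022×10²³ = 1.215×10⁻⁴ mol.
Fraction absorbed: 1 − 10^(−0.126) = 0.2518.
Photons absorbed: 0.2518 × 1.215×10⁻⁴ = 3.059×10⁻⁵ mol.
Φ = 5.430×10⁻⁶ mol / 3.059×10⁻⁵ mol photons = 0.18.

Φ = 0.18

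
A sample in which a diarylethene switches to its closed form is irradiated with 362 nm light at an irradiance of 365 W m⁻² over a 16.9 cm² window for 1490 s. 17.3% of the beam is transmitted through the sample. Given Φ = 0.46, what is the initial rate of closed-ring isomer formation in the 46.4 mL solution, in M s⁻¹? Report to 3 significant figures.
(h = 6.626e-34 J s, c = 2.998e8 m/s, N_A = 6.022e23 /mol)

1.53e-5 M s⁻¹

Photon energy at 362 nm: hc/λ = (6.626e-34)(2.998e8)/(362e-9) = 5.487e-19 J.
Energy delivered: (365 W m⁻²)(16.9e-4 m²)(1490 s) = 919.1 J.
Photons incident: 919.1 / 5.487e-19 = 1.675e21, i.e. 1.675e21/6.022e23 = 0.002781 mol.
Fraction absorbed: 1 − 17.3/100 = 0.8270.
Photons absorbed: 0.8270 × 0.002781 = 0.002300 mol.
Product formed: 0.46 × 0.002300 = 0.001058 mol.
Rate: 0.001058 mol / (1490 s × 0.0464 L) = 1.53e-5 M s⁻¹.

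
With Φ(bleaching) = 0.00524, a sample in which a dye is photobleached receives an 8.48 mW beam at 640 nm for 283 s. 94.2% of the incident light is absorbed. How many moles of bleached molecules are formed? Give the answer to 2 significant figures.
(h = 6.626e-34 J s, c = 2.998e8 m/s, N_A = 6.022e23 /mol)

Photon energy at 640 nm: hc/λ = (6.626e-34)(2.998e8)/(640e-9) = 3.104e-19 J.
Energy delivered: (8.48 mW)(283 s) = 2.400 J.
Photons incident: 2.400 / 3.104e-19 = 7.732e18, i.e. 7.732e18/6.022e23 = 1.284e-5 mol.
Photons absorbed: 0.942 × 1.284e-5 = 1.210e-5 mol.
Product: Φ × n_abs = 0.00524 × 1.210e-5 = 6.340e-8 mol.

6.3e-8 mol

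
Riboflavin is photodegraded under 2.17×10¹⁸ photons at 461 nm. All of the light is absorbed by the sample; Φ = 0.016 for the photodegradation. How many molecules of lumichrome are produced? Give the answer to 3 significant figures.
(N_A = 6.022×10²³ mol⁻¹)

Moles of photons: 2.17×10¹⁸ / 6.022×10²³ = 3.603×10⁻⁶ mol.
Product: Φ × n_abs = 0.016 × 3.603×10⁻⁶ = 5.765×10⁻⁸ mol.
As a count: 5.765×10⁻⁸ × 6.022×10²³ = 3.47×10¹⁶.

3.47×10¹⁶ molecules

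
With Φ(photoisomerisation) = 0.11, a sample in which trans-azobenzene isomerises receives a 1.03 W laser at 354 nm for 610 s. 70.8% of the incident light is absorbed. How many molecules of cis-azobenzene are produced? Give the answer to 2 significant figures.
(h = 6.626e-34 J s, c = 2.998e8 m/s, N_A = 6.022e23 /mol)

8.7e19 molecules

Photon energy at 354 nm: hc/λ = (6.626e-34)(2.998e8)/(354e-9) = 5.612e-19 J.
Energy delivered: (1.03 W)(610 s) = 628.3 J.
Photons incident: 628.3 / 5.612e-19 = 1.120e21, i.e. 1.120e21/6.022e23 = 0.001860 mol.
Photons absorbed: 0.708 × 0.001860 = 0.001317 mol.
Product: Φ × n_abs = 0.11 × 0.001317 = 1.449e-4 mol.
As a count: 1.449e-4 × 6.022e23 = 8.7e19.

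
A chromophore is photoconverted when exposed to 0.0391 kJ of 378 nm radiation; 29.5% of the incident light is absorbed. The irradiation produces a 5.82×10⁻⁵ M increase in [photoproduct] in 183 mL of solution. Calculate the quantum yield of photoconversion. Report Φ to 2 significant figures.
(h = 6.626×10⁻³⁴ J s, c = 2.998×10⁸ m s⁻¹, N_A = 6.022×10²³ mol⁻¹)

Φ = 0.29

Product: (5.82×10⁻⁵ M)(0.183 L) = 1.065×10⁻⁵ mol.
Photon energy at 378 nm: hc/λ = (6.626×10⁻³⁴)(2.998×10⁸)/(378×10⁻⁹) = 5.255×10⁻¹⁹ J.
Incident energy: 0.0391 kJ = 39.1 J.
Photons incident: 39.1 / 5.255×10⁻¹⁹ = 7.441×10¹⁹, i.e. 7.441×10¹⁹/6.022×10²³ = 1.236×10⁻⁴ mol.
Photons absorbed: 0.295 × 1.236×10⁻⁴ = 3.646×10⁻⁵ mol.
Φ = 1.065×10⁻⁵ mol / 3.646×10⁻⁵ mol photons = 0.29.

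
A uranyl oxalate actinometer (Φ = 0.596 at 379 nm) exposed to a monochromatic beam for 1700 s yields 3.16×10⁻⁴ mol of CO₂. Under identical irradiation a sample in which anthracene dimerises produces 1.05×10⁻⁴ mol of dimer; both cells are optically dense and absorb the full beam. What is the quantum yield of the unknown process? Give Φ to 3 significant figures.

Φ = 0.198

Photons absorbed by the actinometer: 3.16×10⁻⁴ / 0.596 = 5.302×10⁻⁴ mol.
Φ(unknown) = 1.05×10⁻⁴ / 5.302×10⁻⁴ = 0.198.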